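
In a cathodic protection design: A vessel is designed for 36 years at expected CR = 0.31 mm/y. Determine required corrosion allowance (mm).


Corrosion allowance = CR × design life
CA = 0.31 * 36 = 11.16 mm

11.16 mm


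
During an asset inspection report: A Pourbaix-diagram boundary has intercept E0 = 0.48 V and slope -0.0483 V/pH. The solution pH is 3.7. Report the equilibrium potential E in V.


Apply the Pourbaix line equation: E = E0 + slope*pH
E = 0.48 + (-0.0483)*3.7 = 0.48 + (-0.17871) = 0.30129 V
Rounded to 4 decimal places: E = 0.3013 V

0.3013 V


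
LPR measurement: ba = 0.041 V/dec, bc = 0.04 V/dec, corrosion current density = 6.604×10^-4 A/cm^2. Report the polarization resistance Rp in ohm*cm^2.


Apply the Stern-Geary equation: Rp = ba*bc / (2.303*icorr*(ba+bc))
ba*bc = 0.041*0.04 = 0.00164
ba+bc = 0.081; 2.303*icorr*(ba+bc) = 2.303*6.604×10^-4*0.081 = 1.23193×10^-4
Rp = 0.00164 / 1.23193×10^-4 = 13.3 ohm*cm^2

13.3 ohm*cm^2


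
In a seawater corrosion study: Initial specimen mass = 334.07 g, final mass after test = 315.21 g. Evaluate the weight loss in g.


Weight loss = initial − final
WL = 334.07 − 315.21 = 18.86 g

18.86 g


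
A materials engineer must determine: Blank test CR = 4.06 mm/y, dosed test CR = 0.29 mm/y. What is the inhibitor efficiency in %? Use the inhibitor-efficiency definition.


Apply the inhibitor-efficiency definition: IE = (CR_blank − CR_inh)/CR_blank × 100
IE = (4.06 − 0.29) / 4.06 × 100
IE = 3.77 / 4.06 × 100 = 92.9 %

92.9 %


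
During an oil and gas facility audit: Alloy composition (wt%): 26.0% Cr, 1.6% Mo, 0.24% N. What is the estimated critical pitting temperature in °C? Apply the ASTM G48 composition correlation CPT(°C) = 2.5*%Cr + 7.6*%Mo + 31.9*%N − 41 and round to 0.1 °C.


Apply the ASTM G48 empirical CPT estimate: CPT(°C) = 2.5*%Cr + 7.6*%Mo + 31.9*%N − 41
2.5*26.0 = 65; 7.6*1.6 = 12.16; 31.9*0.24 = 7.656
CPT = 65 + 12.16 + 7.656 − 41 = 43.816 °C
Rounded to 0.1 °C: CPT ≈ 43.8 °C

43.8 °C


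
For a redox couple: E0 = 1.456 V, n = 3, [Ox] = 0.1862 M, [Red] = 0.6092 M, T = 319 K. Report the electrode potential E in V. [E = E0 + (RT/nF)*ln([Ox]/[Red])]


Apply the Nernst equation: E = E0 + (RT/nF)*ln([Ox]/[Red])
Step 1: RT/nF = 8.314*319/(3*96485) = 0.00916262 V
Step 2: [Ox]/[Red] = 0.1862/0.6092 = 0.305647
Step 3: ln(0.305647) = -1.185324
Step 4: correction = 0.00916262 * -1.185324 = -0.011 V
E = 1.456 + -0.011 = 1.445 V

1.445 V


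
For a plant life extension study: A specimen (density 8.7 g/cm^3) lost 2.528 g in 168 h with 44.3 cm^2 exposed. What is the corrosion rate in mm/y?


Apply the mm/y weight-loss relation: CR = 87600 * W / (D * A * T)
Numerator: 87600 * 2.528 = 221452.8
Denominator: 8.7 * 44.3 * 168 = 64748.88
CR = 221452.8 / 64748.88 = 3.42018 mm/y

3.42018 mm/y


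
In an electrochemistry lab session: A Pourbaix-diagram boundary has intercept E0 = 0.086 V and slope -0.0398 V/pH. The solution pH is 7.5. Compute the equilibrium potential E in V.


Apply the Pourbaix line equation: E = E0 + slope*pH
E = 0.086 + (-0.0398)*7.5 = 0.086 + (-0.2985) = -0.2125 V
Rounded to 3 decimal places: E = -0.213 V

-0.213 V


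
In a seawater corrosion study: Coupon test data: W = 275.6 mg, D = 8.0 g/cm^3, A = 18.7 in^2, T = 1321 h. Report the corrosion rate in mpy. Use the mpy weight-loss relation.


Apply the mpy weight-loss relation: CR = 534 * W / (D * A * T)
Numerator: 534 * 275.6 = 147170.4
Denominator: 8.0 * 18.7 * 1321 = 197621.6
CR = 147170.4 / 197621.6 = 0.745 mpy

0.745 mpy


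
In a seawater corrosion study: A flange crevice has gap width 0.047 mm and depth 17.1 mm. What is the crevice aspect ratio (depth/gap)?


Aspect ratio = depth / gap
Ratio = 17.1 / 0.047 = 363.8

363.8


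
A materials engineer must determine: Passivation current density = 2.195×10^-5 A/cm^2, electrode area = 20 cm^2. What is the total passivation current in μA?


I = i_pass * A, then convert A → μA (×10^6)
I = 2.195×10^-5 * 20 * 10^6 = 439.0 μA

439.0 μA


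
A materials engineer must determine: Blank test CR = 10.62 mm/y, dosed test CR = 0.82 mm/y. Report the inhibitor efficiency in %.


Apply the inhibitor-efficiency definition: IE = (CR_blank − CR_inh)/CR_blank × 100
IE = (10.62 − 0.82) / 10.62 × 100
IE = 9.8 / 10.62 × 100 = 92.3 %

92.3 %


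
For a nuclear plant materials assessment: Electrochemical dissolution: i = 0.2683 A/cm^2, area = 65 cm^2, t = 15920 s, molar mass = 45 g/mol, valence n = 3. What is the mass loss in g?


Apply Faraday's law: m = i*A*t*M / (n*F)
Total charge passed Q = i*A*t = 0.2683*65*15920 = 277636.84 C
m = Q*M/(n*F) = 277636.84*45/(3*96485) = 43.1627 g

43.1627 g


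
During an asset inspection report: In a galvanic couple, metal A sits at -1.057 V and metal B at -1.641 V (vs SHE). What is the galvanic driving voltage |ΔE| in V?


Driving voltage is the absolute potential difference.
|ΔE| = |-1.057 − (-1.641)| = 0.584 V

0.584 V


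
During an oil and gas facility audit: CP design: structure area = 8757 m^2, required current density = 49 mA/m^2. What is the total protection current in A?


I = area * current density, then convert mA → A (÷1000)
I = 8757 * 49 / 1000 = 429.09 A

429.09 A


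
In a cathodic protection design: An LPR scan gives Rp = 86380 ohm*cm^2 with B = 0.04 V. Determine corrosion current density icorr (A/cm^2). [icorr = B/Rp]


Apply the Stern-Geary relation: icorr = B / Rp
icorr = 0.04 / 86380 = 4.631×10^-7 A/cm^2

4.631×10^-7 A/cm^2


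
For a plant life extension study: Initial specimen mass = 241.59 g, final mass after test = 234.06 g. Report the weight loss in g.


Weight loss = initial − final
WL = 241.59 − 234.06 = 7.53 g

7.53 g


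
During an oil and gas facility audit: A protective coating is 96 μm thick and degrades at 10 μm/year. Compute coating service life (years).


Service life = thickness / degradation rate
Life = 96 / 10 = 9.6 years

9.6 years


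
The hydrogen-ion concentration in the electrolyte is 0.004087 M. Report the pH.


pH = −log10[H+]
pH = −log10(0.004087) = 2.39

2.39


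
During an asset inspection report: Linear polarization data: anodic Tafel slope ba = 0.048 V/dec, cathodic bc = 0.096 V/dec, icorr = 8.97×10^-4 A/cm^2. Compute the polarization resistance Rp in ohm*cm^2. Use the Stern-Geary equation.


Apply the Stern-Geary equation: Rp = ba*bc / (2.303*icorr*(ba+bc))
ba*bc = 0.048*0.096 = 0.004608
ba+bc = 0.144; 2.303*icorr*(ba+bc) = 2.303*8.97×10^-4*0.144 = 2.974739×10^-4
Rp = 0.004608 / 2.974739×10^-4 = 15.5 ohm*cm^2

15.5 ohm*cm^2


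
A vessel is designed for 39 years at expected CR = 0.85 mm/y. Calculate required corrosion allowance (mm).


Corrosion allowance = CR × design life
CA = 0.85 * 39 = 33.15 mm

33.15 mm


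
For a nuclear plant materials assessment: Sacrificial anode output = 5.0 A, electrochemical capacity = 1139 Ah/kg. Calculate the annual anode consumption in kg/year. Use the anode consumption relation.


Annual consumption = current * hours per year / capacity
Rate = 5.0 * 8760 / 1139 = 38.5 kg/year

38.5 kg/year


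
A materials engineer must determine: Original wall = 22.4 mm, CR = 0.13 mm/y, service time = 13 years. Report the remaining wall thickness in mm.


Remaining wall = original − CR × time
t = 22.4 − 0.13*13 = 22.4 − 1.69 = 20.71 mm

20.71 mm


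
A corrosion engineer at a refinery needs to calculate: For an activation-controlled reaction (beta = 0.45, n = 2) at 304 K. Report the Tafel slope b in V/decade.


Apply the Tafel slope relation: b = 2.303*R*T/(beta*n*F)
Numerator: 2.303 * 8.314 * 304 = 5820.73
Denominator: 0.45 * 2 * 96485 = 86836.5
b = 5820.73 / 86836.5 = 0.067 V/decade

0.067 V/decade


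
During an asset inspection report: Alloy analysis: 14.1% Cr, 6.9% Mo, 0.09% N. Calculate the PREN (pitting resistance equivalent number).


Apply the PREN formula: PREN = Cr + 3.3*Mo + 16*N
PREN = 14.1 + 3.3*6.9 + 16*0.09
PREN = 14.1 + 22.77 + 1.44 = 38.31

38.31


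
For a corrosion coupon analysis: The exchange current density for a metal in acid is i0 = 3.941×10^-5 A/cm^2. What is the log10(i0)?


i0 = 3.941×10^-5 A/cm^2
log10(i0) = -4.404

-4.404


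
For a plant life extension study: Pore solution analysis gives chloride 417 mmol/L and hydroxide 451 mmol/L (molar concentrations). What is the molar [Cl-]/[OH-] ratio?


Threshold parameter = [Cl-] / [OH-] (molar basis; both in mmol/L, so units cancel)
Ratio = 417 / 451 = 0.92

0.92


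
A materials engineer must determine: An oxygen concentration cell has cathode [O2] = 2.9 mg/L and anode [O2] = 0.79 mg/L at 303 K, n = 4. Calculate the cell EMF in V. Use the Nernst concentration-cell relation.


Apply the Nernst concentration-cell relation: E = (RT/nF)*ln(C_cathode/C_anode)
RT/nF = 8.314*303/(4*96485) = 0.00652729 V
ln(2.9/0.79) = 1.30043
E = 0.00652729 * 1.30043 = 0.00849 V

0.00849 V


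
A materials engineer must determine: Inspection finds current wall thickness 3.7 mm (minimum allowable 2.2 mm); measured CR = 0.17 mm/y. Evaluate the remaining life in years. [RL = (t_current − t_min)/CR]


Apply the remaining-life relation: RL = (t_current − t_min) / CR
RL = (3.7 − 2.2) / 0.17 = 1.5 / 0.17 = 8.8 years

8.8 years


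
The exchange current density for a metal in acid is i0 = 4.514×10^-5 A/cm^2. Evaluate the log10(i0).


i0 = 4.514×10^-5 A/cm^2
log10(i0) = -4.345

-4.345


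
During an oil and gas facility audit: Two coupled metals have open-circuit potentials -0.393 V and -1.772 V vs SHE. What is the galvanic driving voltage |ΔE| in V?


Driving voltage is the absolute potential difference.
|ΔE| = |-0.393 − (-1.772)| = 1.379 V

1.379 V


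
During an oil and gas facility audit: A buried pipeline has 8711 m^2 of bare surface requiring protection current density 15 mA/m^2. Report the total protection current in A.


I = area * current density, then convert mA → A (÷1000)
I = 8711 * 15 / 1000 = 130.67 A

130.67 A


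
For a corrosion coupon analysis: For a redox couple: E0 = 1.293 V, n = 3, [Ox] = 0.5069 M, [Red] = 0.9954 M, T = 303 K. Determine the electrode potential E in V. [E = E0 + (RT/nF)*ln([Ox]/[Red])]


Apply the Nernst equation: E = E0 + (RT/nF)*ln([Ox]/[Red])
Step 1: RT/nF = 8.314*303/(3*96485) = 0.00870305 V
Step 2: [Ox]/[Red] = 0.5069/0.9954 = 0.509243
Step 3: ln(0.509243) = -0.67483
Step 4: correction = 0.00870305 * -0.67483 = -0.006 V
E = 1.293 + -0.006 = 1.287 V

1.287 V


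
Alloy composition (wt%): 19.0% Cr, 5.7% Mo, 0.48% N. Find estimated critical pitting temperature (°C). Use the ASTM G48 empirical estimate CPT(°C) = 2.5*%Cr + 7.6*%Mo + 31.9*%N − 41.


Apply the ASTM G48 empirical CPT estimate: CPT(°C) = 2.5*%Cr + 7.6*%Mo + 31.9*%N − 41
2.5*19.0 = 47.5; 7.6*5.7 = 43.32; 31.9*0.48 = 15.312
CPT = 47.5 + 43.32 + 15.312 − 41 = 65.132 °C
Rounded to 0.1 °C: CPT ≈ 65.1 °C

65.1 °C


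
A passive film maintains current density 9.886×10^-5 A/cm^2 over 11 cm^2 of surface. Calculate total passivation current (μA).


I = i_pass * A, then convert A → μA (×10^6)
I = 9.886×10^-5 * 11 * 10^6 = 1087.46 μA

1087.46 μA


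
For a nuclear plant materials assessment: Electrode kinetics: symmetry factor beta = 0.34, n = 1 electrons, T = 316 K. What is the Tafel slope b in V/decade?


Apply the Tafel slope relation: b = 2.303*R*T/(beta*n*F)
Numerator: 2.303 * 8.314 * 316 = 6050.5
Denominator: 0.34 * 1 * 96485 = 32804.9
b = 6050.5 / 32804.9 = 0.184 V/decade

0.184 V/decade


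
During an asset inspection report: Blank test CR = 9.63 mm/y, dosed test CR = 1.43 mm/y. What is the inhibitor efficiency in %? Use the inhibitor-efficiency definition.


Apply the inhibitor-efficiency definition: IE = (CR_blank − CR_inh)/CR_blank × 100
IE = (9.63 − 1.43) / 9.63 × 100
IE = 8.2 / 9.63 × 100 = 85.2 %

85.2 %


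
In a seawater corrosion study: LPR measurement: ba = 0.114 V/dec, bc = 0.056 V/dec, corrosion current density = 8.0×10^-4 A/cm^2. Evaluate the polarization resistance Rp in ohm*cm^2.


Apply the Stern-Geary equation: Rp = ba*bc / (2.303*icorr*(ba+bc))
ba*bc = 0.114*0.056 = 0.006384
ba+bc = 0.17; 2.303*icorr*(ba+bc) = 2.303*8.0×10^-4*0.17 = 3.13208×10^-4
Rp = 0.006384 / 3.13208×10^-4 = 20.38 ohm*cm^2

20.38 ohm*cm^2


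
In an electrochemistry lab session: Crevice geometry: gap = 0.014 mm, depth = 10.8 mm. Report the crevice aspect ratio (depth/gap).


Aspect ratio = depth / gap
Ratio = 10.8 / 0.014 = 771.4

771.4


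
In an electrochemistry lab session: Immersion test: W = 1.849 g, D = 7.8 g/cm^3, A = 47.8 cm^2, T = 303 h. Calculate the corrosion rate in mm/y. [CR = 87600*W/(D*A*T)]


Apply the mm/y weight-loss relation: CR = 87600 * W / (D * A * T)
Numerator: 87600 * 1.849 = 161972.4
Denominator: 7.8 * 47.8 * 303 = 112970.52
CR = 161972.4 / 112970.52 = 1.433758 mm/y

1.433758 mm/y


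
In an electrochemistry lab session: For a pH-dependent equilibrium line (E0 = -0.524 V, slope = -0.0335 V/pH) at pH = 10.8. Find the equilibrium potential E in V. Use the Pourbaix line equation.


Apply the Pourbaix line equation: E = E0 + slope*pH
E = -0.524 + (-0.0335)*10.8 = -0.524 + (-0.3618) = -0.8858 V
Rounded to 4 decimal places: E = -0.8858 V

-0.8858 V


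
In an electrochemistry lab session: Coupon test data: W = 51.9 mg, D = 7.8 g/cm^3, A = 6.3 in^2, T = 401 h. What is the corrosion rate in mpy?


Apply the mpy weight-loss relation: CR = 534 * W / (D * A * T)
Numerator: 534 * 51.9 = 27714.6
Denominator: 7.8 * 6.3 * 401 = 19705.14
CR = 27714.6 / 19705.14 = 1.406 mpy

1.406 mpy


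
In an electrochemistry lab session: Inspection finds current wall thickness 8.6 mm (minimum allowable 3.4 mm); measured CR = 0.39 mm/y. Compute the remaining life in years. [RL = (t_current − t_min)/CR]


Apply the remaining-life relation: RL = (t_current − t_min) / CR
RL = (8.6 − 3.4) / 0.39 = 5.2 / 0.39 = 13.3 years

13.3 years


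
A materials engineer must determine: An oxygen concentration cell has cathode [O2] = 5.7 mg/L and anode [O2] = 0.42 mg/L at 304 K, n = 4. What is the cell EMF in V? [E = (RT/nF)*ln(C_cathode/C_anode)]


Apply the Nernst concentration-cell relation: E = (RT/nF)*ln(C_cathode/C_anode)
RT/nF = 8.314*304/(4*96485) = 0.00654883 V
ln(5.7/0.42) = 2.60797
E = 0.00654883 * 2.60797 = 0.01708 V

0.01708 V


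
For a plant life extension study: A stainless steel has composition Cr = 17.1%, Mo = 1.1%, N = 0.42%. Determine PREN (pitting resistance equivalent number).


Apply the PREN formula: PREN = Cr + 3.3*Mo + 16*N
PREN = 17.1 + 3.3*1.1 + 16*0.42
PREN = 17.1 + 3.63 + 6.72 = 27.45

27.45


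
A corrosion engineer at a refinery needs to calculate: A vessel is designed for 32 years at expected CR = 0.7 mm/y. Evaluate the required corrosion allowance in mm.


Corrosion allowance = CR × design life
CA = 0.7 * 32 = 22.4 mm

22.4 mm


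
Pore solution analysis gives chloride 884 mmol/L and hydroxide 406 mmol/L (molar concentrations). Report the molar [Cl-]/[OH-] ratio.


Threshold parameter = [Cl-] / [OH-] (molar basis; both in mmol/L, so units cancel)
Ratio = 884 / 406 = 2.18

2.18


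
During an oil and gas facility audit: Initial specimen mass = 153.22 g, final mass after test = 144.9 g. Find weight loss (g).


Weight loss = initial − final
WL = 153.22 − 144.9 = 8.32 g

8.32 g


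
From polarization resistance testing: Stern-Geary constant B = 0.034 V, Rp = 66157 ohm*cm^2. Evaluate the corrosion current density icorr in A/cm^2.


Apply the Stern-Geary relation: icorr = B / Rp
icorr = 0.034 / 66157 = 5.139×10^-7 A/cm^2

5.139×10^-7 A/cm^2


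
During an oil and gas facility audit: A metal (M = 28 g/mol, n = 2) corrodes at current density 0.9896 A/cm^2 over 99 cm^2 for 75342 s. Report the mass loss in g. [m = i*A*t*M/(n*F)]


Apply Faraday's law: m = i*A*t*M / (n*F)
Total charge passed Q = i*A*t = 0.9896*99*75342 = 7381285.8768 C
m = Q*M/(n*F) = 7381285.8768*28/(2*96485) = 1071.027 g

1071.027 g


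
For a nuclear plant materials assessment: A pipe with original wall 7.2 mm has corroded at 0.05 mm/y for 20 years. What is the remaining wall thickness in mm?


Remaining wall = original − CR × time
t = 7.2 − 0.05*20 = 7.2 − 1.0 = 6.2 mm

6.2 mm


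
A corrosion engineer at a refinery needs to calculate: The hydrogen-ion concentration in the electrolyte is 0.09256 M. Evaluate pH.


pH = −log10[H+]
pH = −log10(0.09256) = 1.03

1.03


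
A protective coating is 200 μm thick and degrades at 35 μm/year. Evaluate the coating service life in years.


Service life = thickness / degradation rate
Life = 200 / 35 = 5.7 years

5.7 years


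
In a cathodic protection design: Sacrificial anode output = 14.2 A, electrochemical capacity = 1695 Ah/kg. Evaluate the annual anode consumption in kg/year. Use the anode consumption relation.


Annual consumption = current * hours per year / capacity
Rate = 14.2 * 8760 / 1695 = 73.4 kg/year

73.4 kg/year


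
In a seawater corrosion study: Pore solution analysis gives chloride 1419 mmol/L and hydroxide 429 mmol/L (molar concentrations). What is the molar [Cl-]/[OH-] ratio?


Threshold parameter = [Cl-] / [OH-] (molar basis; both in mmol/L, so units cancel)
Ratio = 1419 / 429 = 3.31

3.31


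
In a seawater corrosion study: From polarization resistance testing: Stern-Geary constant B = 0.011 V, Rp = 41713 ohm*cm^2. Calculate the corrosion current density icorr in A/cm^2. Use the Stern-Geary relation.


Apply the Stern-Geary relation: icorr = B / Rp
icorr = 0.011 / 41713 = 2.637×10^-7 A/cm^2

2.637×10^-7 A/cm^2


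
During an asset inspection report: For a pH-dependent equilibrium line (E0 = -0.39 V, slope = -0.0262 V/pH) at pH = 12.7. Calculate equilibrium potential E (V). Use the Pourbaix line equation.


Apply the Pourbaix line equation: E = E0 + slope*pH
E = -0.39 + (-0.0262)*12.7 = -0.39 + (-0.33274) = -0.72274 V
Rounded to 3 decimal places: E = -0.723 V

-0.723 V


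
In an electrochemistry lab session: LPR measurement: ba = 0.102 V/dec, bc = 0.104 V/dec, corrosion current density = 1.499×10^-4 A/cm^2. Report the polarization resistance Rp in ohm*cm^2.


Apply the Stern-Geary equation: Rp = ba*bc / (2.303*icorr*(ba+bc))
ba*bc = 0.102*0.104 = 0.010608
ba+bc = 0.206; 2.303*icorr*(ba+bc) = 2.303*1.499×10^-4*0.206 = 7.1115258×10^-5
Rp = 0.010608 / 7.1115258×10^-5 = 149.2 ohm*cm^2

149.2 ohm*cm^2


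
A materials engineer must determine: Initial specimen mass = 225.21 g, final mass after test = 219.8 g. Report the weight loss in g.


Weight loss = initial − final
WL = 225.21 − 219.8 = 5.41 g

5.41 g


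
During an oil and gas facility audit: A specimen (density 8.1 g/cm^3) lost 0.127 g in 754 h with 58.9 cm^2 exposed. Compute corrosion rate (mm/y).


Apply the mm/y weight-loss relation: CR = 87600 * W / (D * A * T)
Numerator: 87600 * 0.127 = 11125.2
Denominator: 8.1 * 58.9 * 754 = 359725.86
CR = 11125.2 / 359725.86 = 0.03093 mm/y

0.03093 mm/y


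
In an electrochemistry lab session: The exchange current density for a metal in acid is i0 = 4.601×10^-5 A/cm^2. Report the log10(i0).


i0 = 4.601×10^-5 A/cm^2
log10(i0) = -4.337

-4.337


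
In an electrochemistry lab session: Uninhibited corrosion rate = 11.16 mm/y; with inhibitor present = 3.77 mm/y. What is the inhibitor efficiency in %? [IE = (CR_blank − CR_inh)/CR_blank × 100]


Apply the inhibitor-efficiency definition: IE = (CR_blank − CR_inh)/CR_blank × 100
IE = (11.16 − 3.77) / 11.16 × 100
IE = 7.39 / 11.16 × 100 = 66.2 %

66.2 %


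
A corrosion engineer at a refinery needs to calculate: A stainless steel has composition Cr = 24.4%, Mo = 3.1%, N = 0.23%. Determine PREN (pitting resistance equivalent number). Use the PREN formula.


Apply the PREN formula: PREN = Cr + 3.3*Mo + 16*N
PREN = 24.4 + 3.3*3.1 + 16*0.23
PREN = 24.4 + 10.23 + 3.68 = 38.31

38.31


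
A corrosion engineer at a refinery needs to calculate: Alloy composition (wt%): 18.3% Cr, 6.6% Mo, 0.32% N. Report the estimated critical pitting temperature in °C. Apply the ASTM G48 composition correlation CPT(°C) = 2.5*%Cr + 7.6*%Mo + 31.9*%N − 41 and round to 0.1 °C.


Apply the ASTM G48 empirical CPT estimate: CPT(°C) = 2.5*%Cr + 7.6*%Mo + 31.9*%N − 41
2.5*18.3 = 45.75; 7.6*6.6 = 50.16; 31.9*0.32 = 10.208
CPT = 45.75 + 50.16 + 10.208 − 41 = 65.118 °C
Rounded to 0.1 °C: CPT ≈ 65.1 °C

65.1 °C


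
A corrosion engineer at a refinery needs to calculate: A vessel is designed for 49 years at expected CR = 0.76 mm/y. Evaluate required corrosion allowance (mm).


Corrosion allowance = CR × design life
CA = 0.76 * 49 = 37.24 mm

37.24 mm


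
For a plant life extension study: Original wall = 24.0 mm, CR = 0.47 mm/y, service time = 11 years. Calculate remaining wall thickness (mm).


Remaining wall = original − CR × time
t = 24.0 − 0.47*11 = 24.0 − 5.17 = 18.83 mm

18.83 mm


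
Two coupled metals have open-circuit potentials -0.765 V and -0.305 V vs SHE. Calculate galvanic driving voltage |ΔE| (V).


Driving voltage is the absolute potential difference.
|ΔE| = |-0.765 − (-0.305)| = 0.46 V

0.46 V


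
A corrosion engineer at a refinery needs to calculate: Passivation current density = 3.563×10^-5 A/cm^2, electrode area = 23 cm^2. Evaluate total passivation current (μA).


I = i_pass * A, then convert A → μA (×10^6)
I = 3.563×10^-5 * 23 * 10^6 = 819.49 μA

819.49 μA


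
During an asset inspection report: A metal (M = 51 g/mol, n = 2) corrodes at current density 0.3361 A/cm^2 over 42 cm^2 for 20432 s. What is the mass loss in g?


Apply Faraday's law: m = i*A*t*M / (n*F)
Total charge passed Q = i*A*t = 0.3361*42*20432 = 288422.1984 C
m = Q*M/(n*F) = 288422.1984*51/(2*96485) = 76.227 g

76.227 g


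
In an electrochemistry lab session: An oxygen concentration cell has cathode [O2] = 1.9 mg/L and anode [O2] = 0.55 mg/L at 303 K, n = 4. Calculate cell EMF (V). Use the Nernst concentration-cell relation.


Apply the Nernst concentration-cell relation: E = (RT/nF)*ln(C_cathode/C_anode)
RT/nF = 8.314*303/(4*96485) = 0.00652729 V
ln(1.9/0.55) = 1.23969
E = 0.00652729 * 1.23969 = 0.00809 V

0.00809 V


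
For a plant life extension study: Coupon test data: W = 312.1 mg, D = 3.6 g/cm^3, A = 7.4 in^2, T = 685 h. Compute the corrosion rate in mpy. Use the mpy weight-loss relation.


Apply the mpy weight-loss relation: CR = 534 * W / (D * A * T)
Numerator: 534 * 312.1 = 166661.4
Denominator: 3.6 * 7.4 * 685 = 18248.4
CR = 166661.4 / 18248.4 = 9.133 mpy

9.133 mpy


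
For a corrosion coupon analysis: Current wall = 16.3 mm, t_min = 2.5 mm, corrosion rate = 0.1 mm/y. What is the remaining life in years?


Apply the remaining-life relation: RL = (t_current − t_min) / CR
RL = (16.3 − 2.5) / 0.1 = 13.8 / 0.1 = 138.0 years

138.0 years


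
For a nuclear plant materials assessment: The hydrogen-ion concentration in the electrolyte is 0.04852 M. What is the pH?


pH = −log10[H+]
pH = −log10(0.04852) = 1.31

1.31


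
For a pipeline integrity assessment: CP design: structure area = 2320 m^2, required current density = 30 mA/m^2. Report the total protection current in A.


I = area * current density, then convert mA → A (÷1000)
I = 2320 * 30 / 1000 = 69.6 A

69.6 A


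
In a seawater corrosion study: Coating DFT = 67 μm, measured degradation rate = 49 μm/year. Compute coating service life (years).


Service life = thickness / degradation rate
Life = 67 / 49 = 1.4 years

1.4 years


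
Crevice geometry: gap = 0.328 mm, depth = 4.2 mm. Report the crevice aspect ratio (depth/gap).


Aspect ratio = depth / gap
Ratio = 4.2 / 0.328 = 12.8

12.8


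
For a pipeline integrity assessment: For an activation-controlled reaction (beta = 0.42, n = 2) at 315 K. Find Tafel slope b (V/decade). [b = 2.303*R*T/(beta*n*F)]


Apply the Tafel slope relation: b = 2.303*R*T/(beta*n*F)
Numerator: 2.303 * 8.314 * 315 = 6031.35
Denominator: 0.42 * 2 * 96485 = 81047.4
b = 6031.35 / 81047.4 = 0.074 V/decade

0.074 V/decade


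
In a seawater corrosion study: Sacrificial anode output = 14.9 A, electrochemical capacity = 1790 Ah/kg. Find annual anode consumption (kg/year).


Annual consumption = current * hours per year / capacity
Rate = 14.9 * 8760 / 1790 = 72.9 kg/year

72.9 kg/year


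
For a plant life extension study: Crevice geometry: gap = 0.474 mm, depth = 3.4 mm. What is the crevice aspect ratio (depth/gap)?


Aspect ratio = depth / gap
Ratio = 3.4 / 0.474 = 7.2

7.2


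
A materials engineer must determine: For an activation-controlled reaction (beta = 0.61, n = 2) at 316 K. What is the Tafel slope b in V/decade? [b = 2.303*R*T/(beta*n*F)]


Apply the Tafel slope relation: b = 2.303*R*T/(beta*n*F)
Numerator: 2.303 * 8.314 * 316 = 6050.5
Denominator: 0.61 * 2 * 96485 = 117711.7
b = 6050.5 / 117711.7 = 0.051 V/decade

0.051 V/decade


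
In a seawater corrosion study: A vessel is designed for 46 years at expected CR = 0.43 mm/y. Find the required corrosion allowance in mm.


Corrosion allowance = CR × design life
CA = 0.43 * 46 = 19.78 mm

19.78 mm


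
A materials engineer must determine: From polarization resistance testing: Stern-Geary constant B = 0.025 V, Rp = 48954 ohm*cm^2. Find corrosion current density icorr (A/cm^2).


Apply the Stern-Geary relation: icorr = B / Rp
icorr = 0.025 / 48954 = 5.107×10^-7 A/cm^2

5.107×10^-7 A/cm^2


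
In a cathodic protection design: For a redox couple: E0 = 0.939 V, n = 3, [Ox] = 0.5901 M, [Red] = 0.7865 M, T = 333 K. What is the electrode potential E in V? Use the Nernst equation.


Apply the Nernst equation: E = E0 + (RT/nF)*ln([Ox]/[Red])
Step 1: RT/nF = 8.314*333/(3*96485) = 0.00956474 V
Step 2: [Ox]/[Red] = 0.5901/0.7865 = 0.750286
Step 3: ln(0.750286) = -0.287301
Step 4: correction = 0.00956474 * -0.287301 = -0.0027 V
E = 0.939 + -0.0027 = 0.9363 V

0.9363 V


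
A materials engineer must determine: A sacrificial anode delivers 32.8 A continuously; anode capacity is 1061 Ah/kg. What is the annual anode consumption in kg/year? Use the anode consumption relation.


Annual consumption = current * hours per year / capacity
Rate = 32.8 * 8760 / 1061 = 270.8 kg/year

270.8 kg/year


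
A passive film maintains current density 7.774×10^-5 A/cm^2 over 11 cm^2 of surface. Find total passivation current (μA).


I = i_pass * A, then convert A → μA (×10^6)
I = 7.774×10^-5 * 11 * 10^6 = 855.14 μA

855.14 μA


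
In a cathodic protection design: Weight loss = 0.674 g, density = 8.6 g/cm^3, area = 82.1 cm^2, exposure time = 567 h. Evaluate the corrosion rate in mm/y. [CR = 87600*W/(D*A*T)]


Apply the mm/y weight-loss relation: CR = 87600 * W / (D * A * T)
Numerator: 87600 * 0.674 = 59042.4
Denominator: 8.6 * 82.1 * 567 = 400336.02
CR = 59042.4 / 400336.02 = 0.14748 mm/y

0.14748 mm/y


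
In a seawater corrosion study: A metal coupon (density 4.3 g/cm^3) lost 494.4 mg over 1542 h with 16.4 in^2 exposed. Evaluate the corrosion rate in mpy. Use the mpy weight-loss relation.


Apply the mpy weight-loss relation: CR = 534 * W / (D * A * T)
Numerator: 534 * 494.4 = 264009.6
Denominator: 4.3 * 16.4 * 1542 = 108741.84
CR = 264009.6 / 108741.84 = 2.428 mpy

2.428 mpy


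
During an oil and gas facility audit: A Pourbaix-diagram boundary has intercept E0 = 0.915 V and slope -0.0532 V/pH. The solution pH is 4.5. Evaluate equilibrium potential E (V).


Apply the Pourbaix line equation: E = E0 + slope*pH
E = 0.915 + (-0.0532)*4.5 = 0.915 + (-0.2394) = 0.6756 V
Rounded to 4 decimal places: E = 0.6756 V

0.6756 V


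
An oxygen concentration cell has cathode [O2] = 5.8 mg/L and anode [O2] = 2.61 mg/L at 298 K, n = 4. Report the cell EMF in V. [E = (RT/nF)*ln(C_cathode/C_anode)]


Apply the Nernst concentration-cell relation: E = (RT/nF)*ln(C_cathode/C_anode)
RT/nF = 8.314*298/(4*96485) = 0.00641958 V
ln(5.8/2.61) = 0.79851
E = 0.00641958 * 0.79851 = 0.00513 V

0.00513 V


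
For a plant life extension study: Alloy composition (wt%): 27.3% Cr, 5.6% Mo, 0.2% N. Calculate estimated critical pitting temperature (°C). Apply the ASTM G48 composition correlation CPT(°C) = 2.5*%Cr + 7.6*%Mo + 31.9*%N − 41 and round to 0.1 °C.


Apply the ASTM G48 empirical CPT estimate: CPT(°C) = 2.5*%Cr + 7.6*%Mo + 31.9*%N − 41
2.5*27.3 = 68.25; 7.6*5.6 = 42.56; 31.9*0.2 = 6.38
CPT = 68.25 + 42.56 + 6.38 − 41 = 76.19 °C
Rounded to 0.1 °C: CPT ≈ 76.2 °C

76.2 °C


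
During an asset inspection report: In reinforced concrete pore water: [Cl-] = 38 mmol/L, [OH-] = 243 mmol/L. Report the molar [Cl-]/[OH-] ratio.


Threshold parameter = [Cl-] / [OH-] (molar basis; both in mmol/L, so units cancel)
Ratio = 38 / 243 = 0.16

0.16


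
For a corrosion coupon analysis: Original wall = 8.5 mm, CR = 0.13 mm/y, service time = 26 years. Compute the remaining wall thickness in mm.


Remaining wall = original − CR × time
t = 8.5 − 0.13*26 = 8.5 − 3.38 = 5.12 mm

5.12 mm


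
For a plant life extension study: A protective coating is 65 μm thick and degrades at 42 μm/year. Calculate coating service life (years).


Service life = thickness / degradation rate
Life = 65 / 42 = 1.5 years

1.5 years


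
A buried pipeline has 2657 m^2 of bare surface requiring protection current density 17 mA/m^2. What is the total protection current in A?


I = area * current density, then convert mA → A (÷1000)
I = 2657 * 17 / 1000 = 45.17 A

45.17 A


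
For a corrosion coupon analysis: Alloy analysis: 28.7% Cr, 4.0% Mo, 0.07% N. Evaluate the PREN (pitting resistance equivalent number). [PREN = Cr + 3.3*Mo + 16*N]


Apply the PREN formula: PREN = Cr + 3.3*Mo + 16*N
PREN = 28.7 + 3.3*4.0 + 16*0.07
PREN = 28.7 + 13.2 + 1.12 = 43.02

43.02


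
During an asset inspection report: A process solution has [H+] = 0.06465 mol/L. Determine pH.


pH = −log10[H+]
pH = −log10(0.06465) = 1.19

1.19


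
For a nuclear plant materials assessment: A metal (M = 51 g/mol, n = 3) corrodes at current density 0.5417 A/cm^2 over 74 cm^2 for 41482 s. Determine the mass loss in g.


Apply Faraday's law: m = i*A*t*M / (n*F)
Total charge passed Q = i*A*t = 0.5417*74*41482 = 1662839.1556 C
m = Q*M/(n*F) = 1662839.1556*51/(3*96485) = 292.9809 g

292.9809 g


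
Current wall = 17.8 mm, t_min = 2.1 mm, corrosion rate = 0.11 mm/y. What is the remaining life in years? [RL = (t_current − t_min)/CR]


Apply the remaining-life relation: RL = (t_current − t_min) / CR
RL = (17.8 − 2.1) / 0.11 = 15.7 / 0.11 = 142.7 years

142.7 years


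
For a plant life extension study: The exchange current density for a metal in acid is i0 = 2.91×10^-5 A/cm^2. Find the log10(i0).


i0 = 2.91×10^-5 A/cm^2
log10(i0) = -4.536

-4.536


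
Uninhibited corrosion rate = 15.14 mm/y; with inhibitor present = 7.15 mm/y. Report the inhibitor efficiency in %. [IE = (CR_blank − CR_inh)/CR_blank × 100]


Apply the inhibitor-efficiency definition: IE = (CR_blank − CR_inh)/CR_blank × 100
IE = (15.14 − 7.15) / 15.14 × 100
IE = 7.99 / 15.14 × 100 = 52.8 %

52.8 %


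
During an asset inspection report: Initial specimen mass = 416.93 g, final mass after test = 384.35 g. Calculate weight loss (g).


Weight loss = initial − final
WL = 416.93 − 384.35 = 32.58 g

32.58 g


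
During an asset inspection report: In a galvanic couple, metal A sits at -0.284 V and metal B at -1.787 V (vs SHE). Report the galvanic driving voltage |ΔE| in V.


Driving voltage is the absolute potential difference.
|ΔE| = |-0.284 − (-1.787)| = 1.503 V

1.503 V


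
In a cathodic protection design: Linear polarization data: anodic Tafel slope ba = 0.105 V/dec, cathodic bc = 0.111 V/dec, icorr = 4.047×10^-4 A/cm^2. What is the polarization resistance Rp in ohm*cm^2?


Apply the Stern-Geary equation: Rp = ba*bc / (2.303*icorr*(ba+bc))
ba*bc = 0.105*0.111 = 0.011655
ba+bc = 0.216; 2.303*icorr*(ba+bc) = 2.303*4.047×10^-4*0.216 = 2.0131721×10^-4
Rp = 0.011655 / 2.0131721×10^-4 = 57.9 ohm*cm^2

57.9 ohm*cm^2


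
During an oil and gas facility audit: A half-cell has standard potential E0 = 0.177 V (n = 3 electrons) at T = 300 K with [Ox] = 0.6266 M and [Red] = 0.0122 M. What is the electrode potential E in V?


Apply the Nernst equation: E = E0 + (RT/nF)*ln([Ox]/[Red])
Step 1: RT/nF = 8.314*300/(3*96485) = 0.00861688 V
Step 2: [Ox]/[Red] = 0.6266/0.0122 = 51.360656
Step 3: ln(51.360656) = 3.938872
Step 4: correction = 0.00861688 * 3.938872 = 0.034 V
E = 0.177 + 0.034 = 0.211 V

0.211 V


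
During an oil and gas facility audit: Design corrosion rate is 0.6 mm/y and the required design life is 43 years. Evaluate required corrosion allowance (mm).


Corrosion allowance = CR × design life
CA = 0.6 * 43 = 25.8 mm

25.8 mm


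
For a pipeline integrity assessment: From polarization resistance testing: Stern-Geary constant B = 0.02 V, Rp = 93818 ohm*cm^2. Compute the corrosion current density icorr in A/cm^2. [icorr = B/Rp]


Apply the Stern-Geary relation: icorr = B / Rp
icorr = 0.02 / 93818 = 2.132×10^-7 A/cm^2

2.132×10^-7 A/cm^2


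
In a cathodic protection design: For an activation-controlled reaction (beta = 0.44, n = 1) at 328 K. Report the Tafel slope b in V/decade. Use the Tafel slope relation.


Apply the Tafel slope relation: b = 2.303*R*T/(beta*n*F)
Numerator: 2.303 * 8.314 * 328 = 6280.26
Denominator: 0.44 * 1 * 96485 = 42453.4
b = 6280.26 / 42453.4 = 0.1479 V/decade

0.1479 V/decade


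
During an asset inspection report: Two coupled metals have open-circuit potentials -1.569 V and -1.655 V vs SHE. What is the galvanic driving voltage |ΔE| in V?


Driving voltage is the absolute potential difference.
|ΔE| = |-1.569 − (-1.655)| = 0.086 V

0.086 V


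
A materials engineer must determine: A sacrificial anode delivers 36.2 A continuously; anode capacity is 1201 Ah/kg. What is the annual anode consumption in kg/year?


Annual consumption = current * hours per year / capacity
Rate = 36.2 * 8760 / 1201 = 264.0 kg/year

264.0 kg/year


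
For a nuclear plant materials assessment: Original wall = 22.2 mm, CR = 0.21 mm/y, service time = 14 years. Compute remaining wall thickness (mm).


Remaining wall = original − CR × time
t = 22.2 − 0.21*14 = 22.2 − 2.94 = 19.26 mm

19.26 mm


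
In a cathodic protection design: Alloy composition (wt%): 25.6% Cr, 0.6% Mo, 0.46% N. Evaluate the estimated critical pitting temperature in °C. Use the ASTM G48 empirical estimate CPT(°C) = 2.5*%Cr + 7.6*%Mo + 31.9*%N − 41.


Apply the ASTM G48 empirical CPT estimate: CPT(°C) = 2.5*%Cr + 7.6*%Mo + 31.9*%N − 41
2.5*25.6 = 64; 7.6*0.6 = 4.56; 31.9*0.46 = 14.674
CPT = 64 + 4.56 + 14.674 − 41 = 42.234 °C
Rounded to 0.1 °C: CPT ≈ 42.2 °C

42.2 °C


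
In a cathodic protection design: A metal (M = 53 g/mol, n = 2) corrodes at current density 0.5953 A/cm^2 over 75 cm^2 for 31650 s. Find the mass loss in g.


Apply Faraday's law: m = i*A*t*M / (n*F)
Total charge passed Q = i*A*t = 0.5953*75*31650 = 1413093.375 C
m = Q*M/(n*F) = 1413093.375*53/(2*96485) = 388.112 g

388.112 g


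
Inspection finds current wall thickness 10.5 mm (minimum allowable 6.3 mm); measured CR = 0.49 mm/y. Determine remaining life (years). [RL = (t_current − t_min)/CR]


Apply the remaining-life relation: RL = (t_current − t_min) / CR
RL = (10.5 − 6.3) / 0.49 = 4.2 / 0.49 = 8.6 years

8.6 years


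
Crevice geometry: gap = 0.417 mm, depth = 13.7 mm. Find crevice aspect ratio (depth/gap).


Aspect ratio = depth / gap
Ratio = 13.7 / 0.417 = 32.9

32.9


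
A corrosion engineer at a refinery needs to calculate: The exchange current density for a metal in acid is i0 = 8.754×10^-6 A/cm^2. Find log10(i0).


i0 = 8.754×10^-6 A/cm^2
log10(i0) = -5.058

-5.058


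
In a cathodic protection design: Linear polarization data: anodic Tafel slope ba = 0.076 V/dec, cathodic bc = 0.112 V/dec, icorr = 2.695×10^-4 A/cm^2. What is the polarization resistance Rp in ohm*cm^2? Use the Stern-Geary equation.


Apply the Stern-Geary equation: Rp = ba*bc / (2.303*icorr*(ba+bc))
ba*bc = 0.076*0.112 = 0.008512
ba+bc = 0.188; 2.303*icorr*(ba+bc) = 2.303*2.695×10^-4*0.188 = 1.166838×10^-4
Rp = 0.008512 / 1.166838×10^-4 = 72.9 ohm*cm^2

72.9 ohm*cm^2


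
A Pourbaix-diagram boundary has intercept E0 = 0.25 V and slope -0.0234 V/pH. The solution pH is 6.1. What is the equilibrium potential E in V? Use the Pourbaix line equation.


Apply the Pourbaix line equation: E = E0 + slope*pH
E = 0.25 + (-0.0234)*6.1 = 0.25 + (-0.14274) = 0.10726 V
Rounded to 3 decimal places: E = 0.107 V

0.107 V


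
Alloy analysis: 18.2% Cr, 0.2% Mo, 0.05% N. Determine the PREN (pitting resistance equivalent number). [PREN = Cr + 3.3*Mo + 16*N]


Apply the PREN formula: PREN = Cr + 3.3*Mo + 16*N
PREN = 18.2 + 3.3*0.2 + 16*0.05
PREN = 18.2 + 0.66 + 0.8 = 19.66

19.66


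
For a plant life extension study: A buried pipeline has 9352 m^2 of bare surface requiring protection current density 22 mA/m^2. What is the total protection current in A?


I = area * current density, then convert mA → A (÷1000)
I = 9352 * 22 / 1000 = 205.74 A

205.74 A


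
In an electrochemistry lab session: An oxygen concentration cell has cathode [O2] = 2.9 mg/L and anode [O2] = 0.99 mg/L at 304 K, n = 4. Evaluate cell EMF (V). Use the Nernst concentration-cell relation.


Apply the Nernst concentration-cell relation: E = (RT/nF)*ln(C_cathode/C_anode)
RT/nF = 8.314*304/(4*96485) = 0.00654883 V
ln(2.9/0.99) = 1.07476
E = 0.00654883 * 1.07476 = 0.00704 V

0.00704 V


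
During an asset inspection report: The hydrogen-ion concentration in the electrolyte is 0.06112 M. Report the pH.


pH = −log10[H+]
pH = −log10(0.06112) = 1.21

1.21


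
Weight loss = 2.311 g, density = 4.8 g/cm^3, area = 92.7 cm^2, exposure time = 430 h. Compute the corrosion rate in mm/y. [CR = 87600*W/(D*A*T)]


Apply the mm/y weight-loss relation: CR = 87600 * W / (D * A * T)
Numerator: 87600 * 2.311 = 202443.6
Denominator: 4.8 * 92.7 * 430 = 191332.8
CR = 202443.6 / 191332.8 = 1.0581 mm/y

1.0581 mm/y


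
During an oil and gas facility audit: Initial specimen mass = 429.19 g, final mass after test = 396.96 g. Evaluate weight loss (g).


Weight loss = initial − final
WL = 429.19 − 396.96 = 32.23 g

32.23 g


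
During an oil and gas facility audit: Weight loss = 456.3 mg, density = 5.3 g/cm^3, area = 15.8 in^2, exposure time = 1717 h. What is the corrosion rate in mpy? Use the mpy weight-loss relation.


Apply the mpy weight-loss relation: CR = 534 * W / (D * A * T)
Numerator: 534 * 456.3 = 243664.2
Denominator: 5.3 * 15.8 * 1717 = 143781.58
CR = 243664.2 / 143781.58 = 1.695 mpy

1.695 mpy


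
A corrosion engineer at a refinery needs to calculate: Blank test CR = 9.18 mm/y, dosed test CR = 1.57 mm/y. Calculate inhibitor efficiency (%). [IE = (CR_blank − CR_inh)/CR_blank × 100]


Apply the inhibitor-efficiency definition: IE = (CR_blank − CR_inh)/CR_blank × 100
IE = (9.18 − 1.57) / 9.18 × 100
IE = 7.61 / 9.18 × 100 = 82.9 %

82.9 %


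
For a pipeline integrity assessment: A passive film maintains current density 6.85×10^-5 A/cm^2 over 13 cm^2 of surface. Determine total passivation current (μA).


I = i_pass * A, then convert A → μA (×10^6)
I = 6.85×10^-5 * 13 * 10^6 = 890.5 μA

890.5 μA


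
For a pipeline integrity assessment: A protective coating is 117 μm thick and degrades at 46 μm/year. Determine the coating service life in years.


Service life = thickness / degradation rate
Life = 117 / 46 = 2.5 years

2.5 years


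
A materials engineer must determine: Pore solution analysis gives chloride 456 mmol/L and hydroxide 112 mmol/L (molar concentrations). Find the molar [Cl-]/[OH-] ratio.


Threshold parameter = [Cl-] / [OH-] (molar basis; both in mmol/L, so units cancel)
Ratio = 456 / 112 = 4.07

4.07
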